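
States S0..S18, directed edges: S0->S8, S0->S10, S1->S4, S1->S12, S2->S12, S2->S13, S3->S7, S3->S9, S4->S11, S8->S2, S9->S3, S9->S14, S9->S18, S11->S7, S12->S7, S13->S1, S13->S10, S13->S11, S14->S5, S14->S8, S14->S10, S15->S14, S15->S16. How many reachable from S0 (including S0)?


BFS from S0:
  layer 0: {S0}
  layer 1: {S8, S10}
  layer 2: {S2}
  layer 3: {S12, S13}
  layer 4: {S1, S7, S11}
  layer 5: {S4}
Reachable set: {S0, S1, S2, S4, S7, S8, S10, S11, S12, S13}
Count = 10

10


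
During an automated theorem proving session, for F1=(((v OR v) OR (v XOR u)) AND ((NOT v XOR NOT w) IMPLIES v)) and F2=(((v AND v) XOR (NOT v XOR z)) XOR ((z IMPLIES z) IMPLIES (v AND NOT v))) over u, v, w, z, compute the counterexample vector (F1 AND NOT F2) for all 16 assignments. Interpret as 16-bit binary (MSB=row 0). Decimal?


F1 = (((v OR v) OR (v XOR u)) AND ((NOT v XOR NOT w) IMPLIES v))
F2 = (((v AND v) XOR (NOT v XOR z)) XOR ((z IMPLIES z) IMPLIES (v AND NOT v)))
Counterexample to F1=>F2 is where F1=1 and F2=0.
Evaluate each row (bits = u,v,w,z, MSB first):
  row 0 [0000]: F1=0 F2=1 -> F1&~F2 -> 0
  row 1 [0001]: F1=0 F2=0 -> F1&~F2 -> 0
  row 2 [0010]: F1=0 F2=1 -> F1&~F2 -> 0
  row 3 [0011]: F1=0 F2=0 -> F1&~F2 -> 0
  row 4 [0100]: F1=1 F2=1 -> F1&~F2 -> 0
  row 5 [0101]: F1=1 F2=0 -> F1&~F2 -> 1
  row 6 [0110]: F1=1 F2=1 -> F1&~F2 -> 0
  row 7 [0111]: F1=1 F2=0 -> F1&~F2 -> 1
  row 8 [1000]: F1=1 F2=1 -> F1&~F2 -> 0
  row 9 [1001]: F1=1 F2=0 -> F1&~F2 -> 1
  row 10 [1010]: F1=0 F2=1 -> F1&~F2 -> 0
  row 11 [1011]: F1=0 F2=0 -> F1&~F2 -> 0
  row 12 [1100]: F1=1 F2=1 -> F1&~F2 -> 0
  row 13 [1101]: F1=1 F2=0 -> F1&~F2 -> 1
  row 14 [1110]: F1=1 F2=1 -> F1&~F2 -> 0
  row 15 [1111]: F1=1 F2=0 -> F1&~F2 -> 1
Full result column, 4 rows per line (u,v fixed per line; w,z runs 00..11 left to right):
  rows 0-3 [u,v=00]: 0000  = hex 0
  rows 4-7 [u,v=01]: 0101  = hex 5
  rows 8-11 [u,v=10]: 0100  = hex 4
  rows 12-15 [u,v=11]: 0101  = hex 5
Counterexample vector (row 0 .. row 15) = 0000010101000101
Output column grouped in 4s = 0000 0101 0100 0101 = 0x0545
Convert to decimal digit by digit (value = value*16 + digit):
  0 -> 0
  0*16 + 5 = 5
  5*16 + 4 = 84
  84*16 + 5 = 1349
Decimal = 1349

1349


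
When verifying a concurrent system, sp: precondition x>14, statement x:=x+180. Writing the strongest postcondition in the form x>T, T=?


Formula: sp(P, x:=E) = exists old_x. (x = E[old_x/x]) AND P[old_x/x] (old_x is the value of x before the assignment; eliminate old_x by solving x = E[old_x/x] for old_x)
Step 1: Precondition P: x>14, i.e. old_x > 14
Step 2: Assignment gives x = old_x + 180, so old_x = x - 180
Step 3: Substitute into P: x - 180 > 14
Step 4: Simplify: x > 14+180 = 194

194


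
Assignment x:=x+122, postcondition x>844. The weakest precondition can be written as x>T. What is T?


Formula: wp(x:=E, P) = P[E/x] (substitute E for x in postcondition)
Step 1: Postcondition: x>844
Step 2: Substitute x+122 for x: x+122>844
Step 3: Solve for x: x > 844-122 = 722

722


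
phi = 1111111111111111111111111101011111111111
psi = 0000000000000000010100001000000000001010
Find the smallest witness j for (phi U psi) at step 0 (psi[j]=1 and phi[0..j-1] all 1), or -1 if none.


(phi U psi) at 0: need smallest j with psi[j]=1 and phi[i]=1 for all i in [0,j).
Scan from step 0:
  step 0: phi=1, psi=0 -> continue
  step 1: phi=1, psi=0 -> continue
  step 2: phi=1, psi=0 -> continue
  step 3: phi=1, psi=0 -> continue
  step 17: psi=1 and phi held for [0,17) -> witness found
Witness step = 17

17


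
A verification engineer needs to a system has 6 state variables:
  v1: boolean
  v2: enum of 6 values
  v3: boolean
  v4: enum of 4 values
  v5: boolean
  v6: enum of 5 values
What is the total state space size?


State space = product of domain sizes of all variables.
Domain sizes:
  v1 (boolean): 2
  v2 (enum of 6 values): 6
  v3 (boolean): 2
  v4 (enum of 4 values): 4
  v5 (boolean): 2
  v6 (enum of 5 values): 5
Product = 2 * 6 * 2 * 4 * 2 * 5 = 960

960


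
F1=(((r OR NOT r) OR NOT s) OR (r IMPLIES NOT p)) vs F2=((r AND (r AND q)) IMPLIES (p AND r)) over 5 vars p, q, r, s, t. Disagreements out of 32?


F1 = (((r OR NOT r) OR NOT s) OR (r IMPLIES NOT p))
F2 = ((r AND (r AND q)) IMPLIES (p AND r))
Evaluate both on each of 32 rows (bits = p,q,r,s,t):
  row 0 [00000]: F1=1 F2=1 -> 0
  row 1 [00001]: F1=1 F2=1 -> 0
  row 2 [00010]: F1=1 F2=1 -> 0
  row 3 [00011]: F1=1 F2=1 -> 0
  row 4 [00100]: F1=1 F2=1 -> 0
  row 5 [00101]: F1=1 F2=1 -> 0
  row 6 [00110]: F1=1 F2=1 -> 0
  row 7 [00111]: F1=1 F2=1 -> 0
  row 8 [01000]: F1=1 F2=1 -> 0
  row 9 [01001]: F1=1 F2=1 -> 0
  row 10 [01010]: F1=1 F2=1 -> 0
  row 11 [01011]: F1=1 F2=1 -> 0
  row 12 [01100]: F1=1 F2=0 (differ) -> 1
  row 13 [01101]: F1=1 F2=0 (differ) -> 1
  row 14 [01110]: F1=1 F2=0 (differ) -> 1
  row 15 [01111]: F1=1 F2=0 (differ) -> 1
  row 16 [10000]: F1=1 F2=1 -> 0
  row 17 [10001]: F1=1 F2=1 -> 0
  row 18 [10010]: F1=1 F2=1 -> 0
  row 19 [10011]: F1=1 F2=1 -> 0
  row 20 [10100]: F1=1 F2=1 -> 0
  row 21 [10101]: F1=1 F2=1 -> 0
  row 22 [10110]: F1=1 F2=1 -> 0
  row 23 [10111]: F1=1 F2=1 -> 0
  row 24 [11000]: F1=1 F2=1 -> 0
  row 25 [11001]: F1=1 F2=1 -> 0
  row 26 [11010]: F1=1 F2=1 -> 0
  row 27 [11011]: F1=1 F2=1 -> 0
  row 28 [11100]: F1=1 F2=1 -> 0
  row 29 [11101]: F1=1 F2=1 -> 0
  row 30 [11110]: F1=1 F2=1 -> 0
  row 31 [11111]: F1=1 F2=1 -> 0
Full result column, 8 rows per line (p,q fixed per line; r,s,t runs 000..111 left to right):
  rows 0-7 [p,q=00]: 00000000  (ones: 0)
  rows 8-15 [p,q=01]: 00001111  (ones: 4)
  rows 16-23 [p,q=10]: 00000000  (ones: 0)
  rows 24-31 [p,q=11]: 00000000  (ones: 0)
Disagreements = 0+4+0+0 = 4

4


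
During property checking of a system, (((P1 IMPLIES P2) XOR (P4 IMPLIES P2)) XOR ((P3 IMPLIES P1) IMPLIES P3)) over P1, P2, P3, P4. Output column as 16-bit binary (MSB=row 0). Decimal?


Formula: (((P1 IMPLIES P2) XOR (P4 IMPLIES P2)) XOR ((P3 IMPLIES P1) IMPLIES P3)) over P1, P2, P3, P4 (16 rows)
Evaluate each row (bits = P1,P2,P3,P4, MSB first):
  row 0 [0000]: (((0 IMPLIES 0) XOR (0 IMPLIES 0)) XOR ((0 IMPLIES 0) IMPLIES 0)) -> 0
  row 1 [0001]: (((0 IMPLIES 0) XOR (1 IMPLIES 0)) XOR ((0 IMPLIES 0) IMPLIES 0)) -> 1
  row 2 [0010]: (((0 IMPLIES 0) XOR (0 IMPLIES 0)) XOR ((1 IMPLIES 0) IMPLIES 1)) -> 1
  row 3 [0011]: (((0 IMPLIES 0) XOR (1 IMPLIES 0)) XOR ((1 IMPLIES 0) IMPLIES 1)) -> 0
  row 4 [0100]: (((0 IMPLIES 1) XOR (0 IMPLIES 1)) XOR ((0 IMPLIES 0) IMPLIES 0)) -> 0
  row 5 [0101]: (((0 IMPLIES 1) XOR (1 IMPLIES 1)) XOR ((0 IMPLIES 0) IMPLIES 0)) -> 0
  row 6 [0110]: (((0 IMPLIES 1) XOR (0 IMPLIES 1)) XOR ((1 IMPLIES 0) IMPLIES 1)) -> 1
  row 7 [0111]: (((0 IMPLIES 1) XOR (1 IMPLIES 1)) XOR ((1 IMPLIES 0) IMPLIES 1)) -> 1
  row 8 [1000]: (((1 IMPLIES 0) XOR (0 IMPLIES 0)) XOR ((0 IMPLIES 1) IMPLIES 0)) -> 1
  row 9 [1001]: (((1 IMPLIES 0) XOR (1 IMPLIES 0)) XOR ((0 IMPLIES 1) IMPLIES 0)) -> 0
  row 10 [1010]: (((1 IMPLIES 0) XOR (0 IMPLIES 0)) XOR ((1 IMPLIES 1) IMPLIES 1)) -> 0
  row 11 [1011]: (((1 IMPLIES 0) XOR (1 IMPLIES 0)) XOR ((1 IMPLIES 1) IMPLIES 1)) -> 1
  row 12 [1100]: (((1 IMPLIES 1) XOR (0 IMPLIES 1)) XOR ((0 IMPLIES 1) IMPLIES 0)) -> 0
  row 13 [1101]: (((1 IMPLIES 1) XOR (1 IMPLIES 1)) XOR ((0 IMPLIES 1) IMPLIES 0)) -> 0
  row 14 [1110]: (((1 IMPLIES 1) XOR (0 IMPLIES 1)) XOR ((1 IMPLIES 1) IMPLIES 1)) -> 1
  row 15 [1111]: (((1 IMPLIES 1) XOR (1 IMPLIES 1)) XOR ((1 IMPLIES 1) IMPLIES 1)) -> 1
Full result column, 4 rows per line (P1,P2 fixed per line; P3,P4 runs 00..11 left to right):
  rows 0-3 [P1,P2=00]: 0110  = hex 6
  rows 4-7 [P1,P2=01]: 0011  = hex 3
  rows 8-11 [P1,P2=10]: 1001  = hex 9
  rows 12-15 [P1,P2=11]: 0011  = hex 3
Output column (row 0 .. row 15) = 0110001110010011
Output column grouped in 4s = 0110 0011 1001 0011 = 0x6393
Convert to decimal digit by digit (value = value*16 + digit):
  6 -> 6
  6*16 + 3 = 99
  99*16 + 9 = 1593
  1593*16 + 3 = 25491
Decimal = 25491

25491


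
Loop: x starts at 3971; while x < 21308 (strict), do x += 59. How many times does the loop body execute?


Step 1: x goes from 3971 toward 21308 by 59; the body runs while x<21308, so iterations = ceil((bound-start)/step)
Step 2: Distance=17337
Step 3: ceil(17337/59)=294

294


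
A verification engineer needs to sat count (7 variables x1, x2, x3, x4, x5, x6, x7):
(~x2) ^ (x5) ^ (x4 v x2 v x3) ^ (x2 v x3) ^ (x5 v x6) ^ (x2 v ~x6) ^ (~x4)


CNF with 7 clauses over 7 vars (128 assignments).
An assignment satisfies CNF iff every clause has >=1 true literal.
Check each row (bits = x1,x2,x3,x4,x5,x6,x7; clause T/F shown):
  row 0 [0000000]: clauses=TFFFFTT -> 0
  row 1 [0000001]: clauses=TFFFFTT -> 0
  row 2 [0000010]: clauses=TFFFTFT -> 0
  row 3 [0000011]: clauses=TFFFTFT -> 0
  row 4 [0000100]: clauses=TTFFTTT -> 0
  (every remaining row is evaluated the same way; all 128 results are listed next)
Full result column, 8 rows per line (x1,x2,x3,x4 fixed per line; x5,x6,x7 runs 000..111 left to right):
  rows 0-7 [x1,x2,x3,x4=0000]: 00000000  (ones: 0)
  rows 8-15 [x1,x2,x3,x4=0001]: 00000000  (ones: 0)
  rows 16-23 [x1,x2,x3,x4=0010]: 00001100  (ones: 2)
  rows 24-31 [x1,x2,x3,x4=0011]: 00000000  (ones: 0)
  rows 32-39 [x1,x2,x3,x4=0100]: 00000000  (ones: 0)
  rows 40-47 [x1,x2,x3,x4=0101]: 00000000  (ones: 0)
  rows 48-55 [x1,x2,x3,x4=0110]: 00000000  (ones: 0)
  rows 56-63 [x1,x2,x3,x4=0111]: 00000000  (ones: 0)
  rows 64-71 [x1,x2,x3,x4=1000]: 00000000  (ones: 0)
  rows 72-79 [x1,x2,x3,x4=1001]: 00000000  (ones: 0)
  rows 80-87 [x1,x2,x3,x4=1010]: 00001100  (ones: 2)
  rows 88-95 [x1,x2,x3,x4=1011]: 00000000  (ones: 0)
  rows 96-103 [x1,x2,x3,x4=1100]: 00000000  (ones: 0)
  rows 104-111 [x1,x2,x3,x4=1101]: 00000000  (ones: 0)
  rows 112-119 [x1,x2,x3,x4=1110]: 00000000  (ones: 0)
  rows 120-127 [x1,x2,x3,x4=1111]: 00000000  (ones: 0)
Satisfying assignments = 0+0+2+0+0+0+0+0+0+0+2+0+0+0+0+0 = 4

4


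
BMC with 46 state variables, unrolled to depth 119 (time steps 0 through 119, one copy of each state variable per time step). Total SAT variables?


BMC unrolls to depth k, creating one copy of each state var for steps 0..k.
Step count = 119 + 1 = 120 (steps 0 through 119)
Vars per step = 46
Total = 46 * 120 = 5520

5520


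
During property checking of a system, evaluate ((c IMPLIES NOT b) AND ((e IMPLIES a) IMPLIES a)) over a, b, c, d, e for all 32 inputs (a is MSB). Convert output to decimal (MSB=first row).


Formula: ((c IMPLIES NOT b) AND ((e IMPLIES a) IMPLIES a)) over a, b, c, d, e (32 rows)
Evaluate each row (bits = a,b,c,d,e, MSB first):
  row 0 [00000]: ((0 IMPLIES NOT 0) AND ((0 IMPLIES 0) IMPLIES 0)) -> 0
  row 1 [00001]: ((0 IMPLIES NOT 0) AND ((1 IMPLIES 0) IMPLIES 0)) -> 1
  row 2 [00010]: ((0 IMPLIES NOT 0) AND ((0 IMPLIES 0) IMPLIES 0)) -> 0
  row 3 [00011]: ((0 IMPLIES NOT 0) AND ((1 IMPLIES 0) IMPLIES 0)) -> 1
  row 4 [00100]: ((1 IMPLIES NOT 0) AND ((0 IMPLIES 0) IMPLIES 0)) -> 0
  row 5 [00101]: ((1 IMPLIES NOT 0) AND ((1 IMPLIES 0) IMPLIES 0)) -> 1
  row 6 [00110]: ((1 IMPLIES NOT 0) AND ((0 IMPLIES 0) IMPLIES 0)) -> 0
  row 7 [00111]: ((1 IMPLIES NOT 0) AND ((1 IMPLIES 0) IMPLIES 0)) -> 1
  row 8 [01000]: ((0 IMPLIES NOT 1) AND ((0 IMPLIES 0) IMPLIES 0)) -> 0
  row 9 [01001]: ((0 IMPLIES NOT 1) AND ((1 IMPLIES 0) IMPLIES 0)) -> 1
  row 10 [01010]: ((0 IMPLIES NOT 1) AND ((0 IMPLIES 0) IMPLIES 0)) -> 0
  row 11 [01011]: ((0 IMPLIES NOT 1) AND ((1 IMPLIES 0) IMPLIES 0)) -> 1
  row 12 [01100]: ((1 IMPLIES NOT 1) AND ((0 IMPLIES 0) IMPLIES 0)) -> 0
  row 13 [01101]: ((1 IMPLIES NOT 1) AND ((1 IMPLIES 0) IMPLIES 0)) -> 0
  row 14 [01110]: ((1 IMPLIES NOT 1) AND ((0 IMPLIES 0) IMPLIES 0)) -> 0
  row 15 [01111]: ((1 IMPLIES NOT 1) AND ((1 IMPLIES 0) IMPLIES 0)) -> 0
  row 16 [10000]: ((0 IMPLIES NOT 0) AND ((0 IMPLIES 1) IMPLIES 1)) -> 1
  row 17 [10001]: ((0 IMPLIES NOT 0) AND ((1 IMPLIES 1) IMPLIES 1)) -> 1
  row 18 [10010]: ((0 IMPLIES NOT 0) AND ((0 IMPLIES 1) IMPLIES 1)) -> 1
  row 19 [10011]: ((0 IMPLIES NOT 0) AND ((1 IMPLIES 1) IMPLIES 1)) -> 1
  row 20 [10100]: ((1 IMPLIES NOT 0) AND ((0 IMPLIES 1) IMPLIES 1)) -> 1
  row 21 [10101]: ((1 IMPLIES NOT 0) AND ((1 IMPLIES 1) IMPLIES 1)) -> 1
  row 22 [10110]: ((1 IMPLIES NOT 0) AND ((0 IMPLIES 1) IMPLIES 1)) -> 1
  row 23 [10111]: ((1 IMPLIES NOT 0) AND ((1 IMPLIES 1) IMPLIES 1)) -> 1
  row 24 [11000]: ((0 IMPLIES NOT 1) AND ((0 IMPLIES 1) IMPLIES 1)) -> 1
  row 25 [11001]: ((0 IMPLIES NOT 1) AND ((1 IMPLIES 1) IMPLIES 1)) -> 1
  row 26 [11010]: ((0 IMPLIES NOT 1) AND ((0 IMPLIES 1) IMPLIES 1)) -> 1
  row 27 [11011]: ((0 IMPLIES NOT 1) AND ((1 IMPLIES 1) IMPLIES 1)) -> 1
  row 28 [11100]: ((1 IMPLIES NOT 1) AND ((0 IMPLIES 1) IMPLIES 1)) -> 0
  row 29 [11101]: ((1 IMPLIES NOT 1) AND ((1 IMPLIES 1) IMPLIES 1)) -> 0
  row 30 [11110]: ((1 IMPLIES NOT 1) AND ((0 IMPLIES 1) IMPLIES 1)) -> 0
  row 31 [11111]: ((1 IMPLIES NOT 1) AND ((1 IMPLIES 1) IMPLIES 1)) -> 0
Full result column, 4 rows per line (a,b,c fixed per line; d,e runs 00..11 left to right):
  rows 0-3 [a,b,c=000]: 0101  = hex 5
  rows 4-7 [a,b,c=001]: 0101  = hex 5
  rows 8-11 [a,b,c=010]: 0101  = hex 5
  rows 12-15 [a,b,c=011]: 0000  = hex 0
  rows 16-19 [a,b,c=100]: 1111  = hex F
  rows 20-23 [a,b,c=101]: 1111  = hex F
  rows 24-27 [a,b,c=110]: 1111  = hex F
  rows 28-31 [a,b,c=111]: 0000  = hex 0
Output column (row 0 .. row 31) = 01010101010100001111111111110000
Output column grouped in 4s = 0101 0101 0101 0000 1111 1111 1111 0000 = 0x5550FFF0
Convert to decimal digit by digit (value = value*16 + digit):
  5 -> 5
  5*16 + 5 = 85
  85*16 + 5 = 1365
  1365*16 + 0 = 21840
  21840*16 + 15 (F) = 349455
  349455*16 + 15 (F) = 5591295
  5591295*16 + 15 (F) = 89460735
  89460735*16 + 0 = 1431371760
Decimal = 1431371760

1431371760


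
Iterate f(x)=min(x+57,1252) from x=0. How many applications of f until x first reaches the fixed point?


Step 1: x=0, cap=1252, increment=57
Step 2: x grows by 57 each step until capped at 1252; fixed point is x=1252
Step 3: iterations = ceil(1252/57) = 22

22


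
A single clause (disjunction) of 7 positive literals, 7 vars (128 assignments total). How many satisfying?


Step 1: Total=2^7=128
Step 2: Unsat when all 7 false: 2^0=1
Step 3: Sat=128-1=127

127


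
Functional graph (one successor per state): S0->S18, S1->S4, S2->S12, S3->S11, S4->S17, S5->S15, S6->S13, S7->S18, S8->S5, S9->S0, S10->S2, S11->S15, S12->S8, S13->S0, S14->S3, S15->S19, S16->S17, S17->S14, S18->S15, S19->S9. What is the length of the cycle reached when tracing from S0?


Trace from S0 until a state repeats:
  S0 -> S18 -> S15 -> S19 -> S9 -> S0
S0 first seen at step 0, revisited at step 5.
Cycle length = 5 - 0 = 5

5


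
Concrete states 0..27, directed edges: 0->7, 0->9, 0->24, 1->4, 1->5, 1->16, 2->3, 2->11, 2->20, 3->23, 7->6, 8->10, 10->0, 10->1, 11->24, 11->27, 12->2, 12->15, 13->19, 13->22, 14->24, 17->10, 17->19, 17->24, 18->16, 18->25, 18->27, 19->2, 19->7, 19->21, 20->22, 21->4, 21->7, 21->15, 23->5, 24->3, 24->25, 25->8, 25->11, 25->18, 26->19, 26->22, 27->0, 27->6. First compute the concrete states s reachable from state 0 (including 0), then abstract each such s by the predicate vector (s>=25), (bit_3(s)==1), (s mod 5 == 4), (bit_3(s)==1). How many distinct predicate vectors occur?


BFS from 0:
Concrete reachable: {0, 1, 3, 4, 5, 6, 7, 8, 9, 10, 11, 16, 18, 23, 24, 25, 27}
Abstract via predicates (s>=25), (bit_3(s)==1), (s mod 5 == 4), (bit_3(s)==1):
  (0,0,0,0) <- {0, 1, 3, 5, 6, 7, 16, 18, 23}
  (0,0,1,0) <- {4}
  (0,1,0,1) <- {8, 10, 11}
  (0,1,1,1) <- {9, 24}
  (1,1,0,1) <- {25, 27}
Distinct abstract states = 5

5


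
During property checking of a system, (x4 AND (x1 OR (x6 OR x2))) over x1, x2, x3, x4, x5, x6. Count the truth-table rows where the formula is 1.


Formula: (x4 AND (x1 OR (x6 OR x2))) over 6 vars (64 rows)
Evaluate each row (x1, x2, x3, x4, x5, x6 as bits, MSB first):
  row 0 [000000]: (0 AND (0 OR (0 OR 0))) -> 0
  row 1 [000001]: (0 AND (0 OR (1 OR 0))) -> 0
  row 2 [000010]: (0 AND (0 OR (0 OR 0))) -> 0
  row 3 [000011]: (0 AND (0 OR (1 OR 0))) -> 0
  row 4 [000100]: (1 AND (0 OR (0 OR 0))) -> 0
  (every remaining row is evaluated the same way; all 64 results are listed next)
Full result column, 8 rows per line (x1,x2,x3 fixed per line; x4,x5,x6 runs 000..111 left to right):
  rows 0-7 [x1,x2,x3=000]: 00000101  (ones: 2)
  rows 8-15 [x1,x2,x3=001]: 00000101  (ones: 2)
  rows 16-23 [x1,x2,x3=010]: 00001111  (ones: 4)
  rows 24-31 [x1,x2,x3=011]: 00001111  (ones: 4)
  rows 32-39 [x1,x2,x3=100]: 00001111  (ones: 4)
  rows 40-47 [x1,x2,x3=101]: 00001111  (ones: 4)
  rows 48-55 [x1,x2,x3=110]: 00001111  (ones: 4)
  rows 56-63 [x1,x2,x3=111]: 00001111  (ones: 4)
Count of 1-rows = 2+2+4+4+4+4+4+4 = 28

28


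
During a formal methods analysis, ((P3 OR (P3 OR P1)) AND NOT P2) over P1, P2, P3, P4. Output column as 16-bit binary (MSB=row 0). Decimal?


Formula: ((P3 OR (P3 OR P1)) AND NOT P2) over P1, P2, P3, P4 (16 rows)
Evaluate each row (bits = P1,P2,P3,P4, MSB first):
  row 0 [0000]: ((0 OR (0 OR 0)) AND NOT 0) -> 0
  row 1 [0001]: ((0 OR (0 OR 0)) AND NOT 0) -> 0
  row 2 [0010]: ((1 OR (1 OR 0)) AND NOT 0) -> 1
  row 3 [0011]: ((1 OR (1 OR 0)) AND NOT 0) -> 1
  row 4 [0100]: ((0 OR (0 OR 0)) AND NOT 1) -> 0
  row 5 [0101]: ((0 OR (0 OR 0)) AND NOT 1) -> 0
  row 6 [0110]: ((1 OR (1 OR 0)) AND NOT 1) -> 0
  row 7 [0111]: ((1 OR (1 OR 0)) AND NOT 1) -> 0
  row 8 [1000]: ((0 OR (0 OR 1)) AND NOT 0) -> 1
  row 9 [1001]: ((0 OR (0 OR 1)) AND NOT 0) -> 1
  row 10 [1010]: ((1 OR (1 OR 1)) AND NOT 0) -> 1
  row 11 [1011]: ((1 OR (1 OR 1)) AND NOT 0) -> 1
  row 12 [1100]: ((0 OR (0 OR 1)) AND NOT 1) -> 0
  row 13 [1101]: ((0 OR (0 OR 1)) AND NOT 1) -> 0
  row 14 [1110]: ((1 OR (1 OR 1)) AND NOT 1) -> 0
  row 15 [1111]: ((1 OR (1 OR 1)) AND NOT 1) -> 0
Full result column, 4 rows per line (P1,P2 fixed per line; P3,P4 runs 00..11 left to right):
  rows 0-3 [P1,P2=00]: 0011  = hex 3
  rows 4-7 [P1,P2=01]: 0000  = hex 0
  rows 8-11 [P1,P2=10]: 1111  = hex F
  rows 12-15 [P1,P2=11]: 0000  = hex 0
Output column (row 0 .. row 15) = 0011000011110000
Output column grouped in 4s = 0011 0000 1111 0000 = 0x30F0
Convert to decimal digit by digit (value = value*16 + digit):
  3 -> 3
  3*16 + 0 = 48
  48*16 + 15 (F) = 783
  783*16 + 0 = 12528
Decimal = 12528

12528


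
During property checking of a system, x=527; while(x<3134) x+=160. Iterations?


Step 1: x goes from 527 toward 3134 by 160; the body runs while x<3134, so iterations = ceil((bound-start)/step)
Step 2: Distance=2607
Step 3: ceil(2607/160)=17

17


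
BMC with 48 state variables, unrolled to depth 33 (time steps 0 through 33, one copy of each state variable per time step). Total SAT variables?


BMC unrolls to depth k, creating one copy of each state var for steps 0..k.
Step count = 33 + 1 = 34 (steps 0 through 33)
Vars per step = 48
Total = 48 * 34 = 1632

1632


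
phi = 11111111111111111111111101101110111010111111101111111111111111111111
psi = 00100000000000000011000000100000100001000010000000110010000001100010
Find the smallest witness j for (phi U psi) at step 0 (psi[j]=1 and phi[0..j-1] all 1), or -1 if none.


(phi U psi) at 0: need smallest j with psi[j]=1 and phi[i]=1 for all i in [0,j).
Scan from step 0:
  step 0: phi=1, psi=0 -> continue
  step 1: phi=1, psi=0 -> continue
  step 2: psi=1 and phi held for [0,2) -> witness found
Witness step = 2

2


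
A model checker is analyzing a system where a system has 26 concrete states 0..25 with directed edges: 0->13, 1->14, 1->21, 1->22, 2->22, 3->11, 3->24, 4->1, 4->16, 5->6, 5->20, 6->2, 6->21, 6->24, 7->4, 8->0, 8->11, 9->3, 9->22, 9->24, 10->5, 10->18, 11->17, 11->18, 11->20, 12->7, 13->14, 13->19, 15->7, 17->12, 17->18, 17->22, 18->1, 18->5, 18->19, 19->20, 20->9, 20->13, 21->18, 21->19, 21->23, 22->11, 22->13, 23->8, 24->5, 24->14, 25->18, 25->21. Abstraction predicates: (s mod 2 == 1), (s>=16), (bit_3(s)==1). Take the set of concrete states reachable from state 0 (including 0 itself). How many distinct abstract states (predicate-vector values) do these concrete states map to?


BFS from 0:
Concrete reachable: {0, 1, 2, 3, 4, 5, 6, 7, 8, 9, 11, 12, 13, 14, 16, 17, 18, 19, 20, 21, 22, 23, 24}
Abstract via predicates (s mod 2 == 1), (s>=16), (bit_3(s)==1):
  (0,0,0) <- {0, 2, 4, 6}
  (0,0,1) <- {8, 12, 14}
  (0,1,0) <- {16, 18, 20, 22}
  (0,1,1) <- {24}
  (1,0,0) <- {1, 3, 5, 7}
  (1,0,1) <- {9, 11, 13}
  (1,1,0) <- {17, 19, 21, 23}
Distinct abstract states = 7

7


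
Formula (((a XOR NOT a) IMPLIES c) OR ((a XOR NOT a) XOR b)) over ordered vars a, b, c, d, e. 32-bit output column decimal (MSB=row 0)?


Formula: (((a XOR NOT a) IMPLIES c) OR ((a XOR NOT a) XOR b)) over a, b, c, d, e (32 rows)
Evaluate each row (bits = a,b,c,d,e, MSB first):
  row 0 [00000]: (((0 XOR NOT 0) IMPLIES 0) OR ((0 XOR NOT 0) XOR 0)) -> 1
  row 1 [00001]: (((0 XOR NOT 0) IMPLIES 0) OR ((0 XOR NOT 0) XOR 0)) -> 1
  row 2 [00010]: (((0 XOR NOT 0) IMPLIES 0) OR ((0 XOR NOT 0) XOR 0)) -> 1
  row 3 [00011]: (((0 XOR NOT 0) IMPLIES 0) OR ((0 XOR NOT 0) XOR 0)) -> 1
  row 4 [00100]: (((0 XOR NOT 0) IMPLIES 1) OR ((0 XOR NOT 0) XOR 0)) -> 1
  row 5 [00101]: (((0 XOR NOT 0) IMPLIES 1) OR ((0 XOR NOT 0) XOR 0)) -> 1
  row 6 [00110]: (((0 XOR NOT 0) IMPLIES 1) OR ((0 XOR NOT 0) XOR 0)) -> 1
  row 7 [00111]: (((0 XOR NOT 0) IMPLIES 1) OR ((0 XOR NOT 0) XOR 0)) -> 1
  row 8 [01000]: (((0 XOR NOT 0) IMPLIES 0) OR ((0 XOR NOT 0) XOR 1)) -> 0
  row 9 [01001]: (((0 XOR NOT 0) IMPLIES 0) OR ((0 XOR NOT 0) XOR 1)) -> 0
  row 10 [01010]: (((0 XOR NOT 0) IMPLIES 0) OR ((0 XOR NOT 0) XOR 1)) -> 0
  row 11 [01011]: (((0 XOR NOT 0) IMPLIES 0) OR ((0 XOR NOT 0) XOR 1)) -> 0
  row 12 [01100]: (((0 XOR NOT 0) IMPLIES 1) OR ((0 XOR NOT 0) XOR 1)) -> 1
  row 13 [01101]: (((0 XOR NOT 0) IMPLIES 1) OR ((0 XOR NOT 0) XOR 1)) -> 1
  row 14 [01110]: (((0 XOR NOT 0) IMPLIES 1) OR ((0 XOR NOT 0) XOR 1)) -> 1
  row 15 [01111]: (((0 XOR NOT 0) IMPLIES 1) OR ((0 XOR NOT 0) XOR 1)) -> 1
  row 16 [10000]: (((1 XOR NOT 1) IMPLIES 0) OR ((1 XOR NOT 1) XOR 0)) -> 1
  row 17 [10001]: (((1 XOR NOT 1) IMPLIES 0) OR ((1 XOR NOT 1) XOR 0)) -> 1
  row 18 [10010]: (((1 XOR NOT 1) IMPLIES 0) OR ((1 XOR NOT 1) XOR 0)) -> 1
  row 19 [10011]: (((1 XOR NOT 1) IMPLIES 0) OR ((1 XOR NOT 1) XOR 0)) -> 1
  row 20 [10100]: (((1 XOR NOT 1) IMPLIES 1) OR ((1 XOR NOT 1) XOR 0)) -> 1
  row 21 [10101]: (((1 XOR NOT 1) IMPLIES 1) OR ((1 XOR NOT 1) XOR 0)) -> 1
  row 22 [10110]: (((1 XOR NOT 1) IMPLIES 1) OR ((1 XOR NOT 1) XOR 0)) -> 1
  row 23 [10111]: (((1 XOR NOT 1) IMPLIES 1) OR ((1 XOR NOT 1) XOR 0)) -> 1
  row 24 [11000]: (((1 XOR NOT 1) IMPLIES 0) OR ((1 XOR NOT 1) XOR 1)) -> 0
  row 25 [11001]: (((1 XOR NOT 1) IMPLIES 0) OR ((1 XOR NOT 1) XOR 1)) -> 0
  row 26 [11010]: (((1 XOR NOT 1) IMPLIES 0) OR ((1 XOR NOT 1) XOR 1)) -> 0
  row 27 [11011]: (((1 XOR NOT 1) IMPLIES 0) OR ((1 XOR NOT 1) XOR 1)) -> 0
  row 28 [11100]: (((1 XOR NOT 1) IMPLIES 1) OR ((1 XOR NOT 1) XOR 1)) -> 1
  row 29 [11101]: (((1 XOR NOT 1) IMPLIES 1) OR ((1 XOR NOT 1) XOR 1)) -> 1
  row 30 [11110]: (((1 XOR NOT 1) IMPLIES 1) OR ((1 XOR NOT 1) XOR 1)) -> 1
  row 31 [11111]: (((1 XOR NOT 1) IMPLIES 1) OR ((1 XOR NOT 1) XOR 1)) -> 1
Full result column, 4 rows per line (a,b,c fixed per line; d,e runs 00..11 left to right):
  rows 0-3 [a,b,c=000]: 1111  = hex F
  rows 4-7 [a,b,c=001]: 1111  = hex F
  rows 8-11 [a,b,c=010]: 0000  = hex 0
  rows 12-15 [a,b,c=011]: 1111  = hex F
  rows 16-19 [a,b,c=100]: 1111  = hex F
  rows 20-23 [a,b,c=101]: 1111  = hex F
  rows 24-27 [a,b,c=110]: 0000  = hex 0
  rows 28-31 [a,b,c=111]: 1111  = hex F
Output column (row 0 .. row 31) = 11111111000011111111111100001111
Output column grouped in 4s = 1111 1111 0000 1111 1111 1111 0000 1111 = 0xFF0FFF0F
Convert to decimal digit by digit (value = value*16 + digit):
  F -> 15
  15*16 + 15 (F) = 255
  255*16 + 0 = 4080
  4080*16 + 15 (F) = 65295
  65295*16 + 15 (F) = 1044735
  1044735*16 + 15 (F) = 16715775
  16715775*16 + 0 = 267452400
  267452400*16 + 15 (F) = 4279238415
Decimal = 4279238415

4279238415


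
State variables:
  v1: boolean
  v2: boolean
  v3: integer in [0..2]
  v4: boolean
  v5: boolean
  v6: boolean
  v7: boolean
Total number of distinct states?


State space = product of domain sizes of all variables.
Domain sizes:
  v1 (boolean): 2
  v2 (boolean): 2
  v3 (integer in [0..2]): 3
  v4 (boolean): 2
  v5 (boolean): 2
  v6 (boolean): 2
  v7 (boolean): 2
Product = 2 * 2 * 3 * 2 * 2 * 2 * 2 = 192

192


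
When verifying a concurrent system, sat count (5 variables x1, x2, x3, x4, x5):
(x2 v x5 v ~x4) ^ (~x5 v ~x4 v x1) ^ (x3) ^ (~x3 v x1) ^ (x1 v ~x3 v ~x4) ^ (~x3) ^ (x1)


CNF with 7 clauses over 5 vars (32 assignments).
An assignment satisfies CNF iff every clause has >=1 true literal.
Check each row (bits = x1,x2,x3,x4,x5; clause T/F shown):
  row 0 [00000]: clauses=TTFTTTF -> 0
  row 1 [00001]: clauses=TTFTTTF -> 0
  row 2 [00010]: clauses=FTFTTTF -> 0
  row 3 [00011]: clauses=TFFTTTF -> 0
  row 4 [00100]: clauses=TTTFTFF -> 0
  row 5 [00101]: clauses=TTTFTFF -> 0
  row 6 [00110]: clauses=FTTFFFF -> 0
  row 7 [00111]: clauses=TFTFFFF -> 0
  row 8 [01000]: clauses=TTFTTTF -> 0
  row 9 [01001]: clauses=TTFTTTF -> 0
  row 10 [01010]: clauses=TTFTTTF -> 0
  row 11 [01011]: clauses=TFFTTTF -> 0
  row 12 [01100]: clauses=TTTFTFF -> 0
  row 13 [01101]: clauses=TTTFTFF -> 0
  row 14 [01110]: clauses=TTTFFFF -> 0
  row 15 [01111]: clauses=TFTFFFF -> 0
  row 16 [10000]: clauses=TTFTTTT -> 0
  row 17 [10001]: clauses=TTFTTTT -> 0
  row 18 [10010]: clauses=FTFTTTT -> 0
  row 19 [10011]: clauses=TTFTTTT -> 0
  row 20 [10100]: clauses=TTTTTFT -> 0
  row 21 [10101]: clauses=TTTTTFT -> 0
  row 22 [10110]: clauses=FTTTTFT -> 0
  row 23 [10111]: clauses=TTTTTFT -> 0
  row 24 [11000]: clauses=TTFTTTT -> 0
  row 25 [11001]: clauses=TTFTTTT -> 0
  row 26 [11010]: clauses=TTFTTTT -> 0
  row 27 [11011]: clauses=TTFTTTT -> 0
  row 28 [11100]: clauses=TTTTTFT -> 0
  row 29 [11101]: clauses=TTTTTFT -> 0
  row 30 [11110]: clauses=TTTTTFT -> 0
  row 31 [11111]: clauses=TTTTTFT -> 0
Full result column, 8 rows per line (x1,x2 fixed per line; x3,x4,x5 runs 000..111 left to right):
  rows 0-7 [x1,x2=00]: 00000000  (ones: 0)
  rows 8-15 [x1,x2=01]: 00000000  (ones: 0)
  rows 16-23 [x1,x2=10]: 00000000  (ones: 0)
  rows 24-31 [x1,x2=11]: 00000000  (ones: 0)
Satisfying assignments = 0+0+0+0 = 0

0


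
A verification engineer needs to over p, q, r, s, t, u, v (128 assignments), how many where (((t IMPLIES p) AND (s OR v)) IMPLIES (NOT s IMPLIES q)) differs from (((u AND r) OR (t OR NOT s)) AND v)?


F1 = (((t IMPLIES p) AND (s OR v)) IMPLIES (NOT s IMPLIES q))
F2 = (((u AND r) OR (t OR NOT s)) AND v)
Evaluate both on each of 128 rows (bits = p,q,r,s,t,u,v):
  row 0 [0000000]: F1=1 F2=0 (differ) -> 1
  row 1 [0000001]: F1=0 F2=1 (differ) -> 1
  row 2 [0000010]: F1=1 F2=0 (differ) -> 1
  row 3 [0000011]: F1=0 F2=1 (differ) -> 1
  row 4 [0000100]: F1=1 F2=0 (differ) -> 1
  (every remaining row is evaluated the same way; all 128 results are listed next)
Full result column, 8 rows per line (p,q,r,s fixed per line; t,u,v runs 000..111 left to right):
  rows 0-7 [p,q,r,s=0000]: 11111010  (ones: 6)
  rows 8-15 [p,q,r,s=0001]: 11111010  (ones: 6)
  rows 16-23 [p,q,r,s=0010]: 11111010  (ones: 6)
  rows 24-31 [p,q,r,s=0011]: 11101010  (ones: 5)
  rows 32-39 [p,q,r,s=0100]: 10101010  (ones: 4)
  rows 40-47 [p,q,r,s=0101]: 11111010  (ones: 6)
  rows 48-55 [p,q,r,s=0110]: 10101010  (ones: 4)
  rows 56-63 [p,q,r,s=0111]: 11101010  (ones: 5)
  rows 64-71 [p,q,r,s=1000]: 11111111  (ones: 8)
  rows 72-79 [p,q,r,s=1001]: 11111010  (ones: 6)
  rows 80-87 [p,q,r,s=1010]: 11111111  (ones: 8)
  rows 88-95 [p,q,r,s=1011]: 11101010  (ones: 5)
  rows 96-103 [p,q,r,s=1100]: 10101010  (ones: 4)
  rows 104-111 [p,q,r,s=1101]: 11111010  (ones: 6)
  rows 112-119 [p,q,r,s=1110]: 10101010  (ones: 4)
  rows 120-127 [p,q,r,s=1111]: 11101010  (ones: 5)
Disagreements = 6+6+6+5+4+6+4+5+8+6+8+5+4+6+4+5 = 88

88


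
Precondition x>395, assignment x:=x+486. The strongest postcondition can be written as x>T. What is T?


Formula: sp(P, x:=E) = exists old_x. (x = E[old_x/x]) AND P[old_x/x] (old_x is the value of x before the assignment; eliminate old_x by solving x = E[old_x/x] for old_x)
Step 1: Precondition P: x>395, i.e. old_x > 395
Step 2: Assignment gives x = old_x + 486, so old_x = x - 486
Step 3: Substitute into P: x - 486 > 395
Step 4: Simplify: x > 395+486 = 881

881


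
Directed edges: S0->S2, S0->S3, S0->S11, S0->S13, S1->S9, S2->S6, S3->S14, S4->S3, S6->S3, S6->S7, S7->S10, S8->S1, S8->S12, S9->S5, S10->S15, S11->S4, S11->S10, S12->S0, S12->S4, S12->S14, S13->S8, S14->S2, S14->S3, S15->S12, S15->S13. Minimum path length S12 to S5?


BFS layer-by-layer from S12:
  dist 0: {S12}
  dist 1: {S0, S4, S14}
  dist 2: {S2, S3, S11, S13}
  dist 3: {S6, S8, S10}
  dist 4: {S1, S7, S15}
  dist 5: {S9}
  dist 6: {S5}
  -> S5 reached at distance 6
Shortest path length = 6

6


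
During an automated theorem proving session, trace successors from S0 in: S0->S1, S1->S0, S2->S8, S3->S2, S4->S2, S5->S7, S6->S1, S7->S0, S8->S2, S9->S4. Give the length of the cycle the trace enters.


Trace from S0 until a state repeats:
  S0 -> S1 -> S0
S0 first seen at step 0, revisited at step 2.
Cycle length = 2 - 0 = 2

2


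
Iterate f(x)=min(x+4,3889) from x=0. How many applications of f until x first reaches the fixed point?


Step 1: x=0, cap=3889, increment=4
Step 2: x grows by 4 each step until capped at 3889; fixed point is x=3889
Step 3: iterations = ceil(3889/4) = 973

973


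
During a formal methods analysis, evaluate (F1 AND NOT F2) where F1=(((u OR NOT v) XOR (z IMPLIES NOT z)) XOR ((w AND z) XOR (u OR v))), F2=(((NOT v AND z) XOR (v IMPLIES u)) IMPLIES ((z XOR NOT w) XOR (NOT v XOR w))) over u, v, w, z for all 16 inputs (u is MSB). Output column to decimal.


F1 = (((u OR NOT v) XOR (z IMPLIES NOT z)) XOR ((w AND z) XOR (u OR v)))
F2 = (((NOT v AND z) XOR (v IMPLIES u)) IMPLIES ((z XOR NOT w) XOR (NOT v XOR w)))
Counterexample to F1=>F2 is where F1=1 and F2=0.
Evaluate each row (bits = u,v,w,z, MSB first):
  row 0 [0000]: F1=0 F2=0 -> F1&~F2 -> 0
  row 1 [0001]: F1=1 F2=1 -> F1&~F2 -> 0
  row 2 [0010]: F1=0 F2=0 -> F1&~F2 -> 0
  row 3 [0011]: F1=0 F2=1 -> F1&~F2 -> 0
  row 4 [0100]: F1=0 F2=1 -> F1&~F2 -> 0
  row 5 [0101]: F1=1 F2=1 -> F1&~F2 -> 0
  row 6 [0110]: F1=0 F2=1 -> F1&~F2 -> 0
  row 7 [0111]: F1=0 F2=1 -> F1&~F2 -> 0
  row 8 [1000]: F1=1 F2=0 -> F1&~F2 -> 1
  row 9 [1001]: F1=0 F2=1 -> F1&~F2 -> 0
  row 10 [1010]: F1=1 F2=0 -> F1&~F2 -> 1
  row 11 [1011]: F1=1 F2=1 -> F1&~F2 -> 0
  row 12 [1100]: F1=1 F2=1 -> F1&~F2 -> 0
  row 13 [1101]: F1=0 F2=0 -> F1&~F2 -> 0
  row 14 [1110]: F1=1 F2=1 -> F1&~F2 -> 0
  row 15 [1111]: F1=1 F2=0 -> F1&~F2 -> 1
Full result column, 4 rows per line (u,v fixed per line; w,z runs 00..11 left to right):
  rows 0-3 [u,v=00]: 0000  = hex 0
  rows 4-7 [u,v=01]: 0000  = hex 0
  rows 8-11 [u,v=10]: 1010  = hex A
  rows 12-15 [u,v=11]: 0001  = hex 1
Counterexample vector (row 0 .. row 15) = 0000000010100001
Output column grouped in 4s = 0000 0000 1010 0001 = 0x00A1
Convert to decimal digit by digit (value = value*16 + digit):
  0 -> 0
  0*16 + 0 = 0
  0*16 + 10 (A) = 10
  10*16 + 1 = 161
Decimal = 161

161


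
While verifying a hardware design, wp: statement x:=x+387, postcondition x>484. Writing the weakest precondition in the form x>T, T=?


Formula: wp(x:=E, P) = P[E/x] (substitute E for x in postcondition)
Step 1: Postcondition: x>484
Step 2: Substitute x+387 for x: x+387>484
Step 3: Solve for x: x > 484-387 = 97

97


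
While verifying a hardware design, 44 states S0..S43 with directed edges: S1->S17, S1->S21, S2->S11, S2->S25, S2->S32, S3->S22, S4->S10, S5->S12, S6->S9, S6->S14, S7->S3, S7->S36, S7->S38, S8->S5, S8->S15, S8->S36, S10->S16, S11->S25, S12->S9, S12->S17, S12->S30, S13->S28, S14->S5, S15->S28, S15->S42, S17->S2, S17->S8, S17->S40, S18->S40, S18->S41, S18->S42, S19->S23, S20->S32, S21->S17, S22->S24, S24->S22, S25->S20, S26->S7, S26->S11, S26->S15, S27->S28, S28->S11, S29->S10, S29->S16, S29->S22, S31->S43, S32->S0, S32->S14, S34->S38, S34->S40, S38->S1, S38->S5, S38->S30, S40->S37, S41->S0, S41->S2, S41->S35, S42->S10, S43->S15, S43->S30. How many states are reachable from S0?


BFS from S0:
  layer 0: {S0}
Reachable set: {S0}
Count = 1

1


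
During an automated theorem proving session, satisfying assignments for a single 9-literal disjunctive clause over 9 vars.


Step 1: Total=2^9=512
Step 2: Unsat when all 9 false: 2^0=1
Step 3: Sat=512-1=511

511


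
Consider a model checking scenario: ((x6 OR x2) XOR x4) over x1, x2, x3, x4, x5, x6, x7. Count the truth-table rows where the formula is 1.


Formula: ((x6 OR x2) XOR x4) over 7 vars (128 rows)
Evaluate each row (x1, x2, x3, x4, x5, x6, x7 as bits, MSB first):
  row 0 [0000000]: ((0 OR 0) XOR 0) -> 0
  row 1 [0000001]: ((0 OR 0) XOR 0) -> 0
  row 2 [0000010]: ((1 OR 0) XOR 0) -> 1
  row 3 [0000011]: ((1 OR 0) XOR 0) -> 1
  row 4 [0000100]: ((0 OR 0) XOR 0) -> 0
  (every remaining row is evaluated the same way; all 128 results are listed next)
Full result column, 8 rows per line (x1,x2,x3,x4 fixed per line; x5,x6,x7 runs 000..111 left to right):
  rows 0-7 [x1,x2,x3,x4=0000]: 00110011  (ones: 4)
  rows 8-15 [x1,x2,x3,x4=0001]: 11001100  (ones: 4)
  rows 16-23 [x1,x2,x3,x4=0010]: 00110011  (ones: 4)
  rows 24-31 [x1,x2,x3,x4=0011]: 11001100  (ones: 4)
  rows 32-39 [x1,x2,x3,x4=0100]: 11111111  (ones: 8)
  rows 40-47 [x1,x2,x3,x4=0101]: 00000000  (ones: 0)
  rows 48-55 [x1,x2,x3,x4=0110]: 11111111  (ones: 8)
  rows 56-63 [x1,x2,x3,x4=0111]: 00000000  (ones: 0)
  rows 64-71 [x1,x2,x3,x4=1000]: 00110011  (ones: 4)
  rows 72-79 [x1,x2,x3,x4=1001]: 11001100  (ones: 4)
  rows 80-87 [x1,x2,x3,x4=1010]: 00110011  (ones: 4)
  rows 88-95 [x1,x2,x3,x4=1011]: 11001100  (ones: 4)
  rows 96-103 [x1,x2,x3,x4=1100]: 11111111  (ones: 8)
  rows 104-111 [x1,x2,x3,x4=1101]: 00000000  (ones: 0)
  rows 112-119 [x1,x2,x3,x4=1110]: 11111111  (ones: 8)
  rows 120-127 [x1,x2,x3,x4=1111]: 00000000  (ones: 0)
Count of 1-rows = 4+4+4+4+8+0+8+0+4+4+4+4+8+0+8+0 = 64

64


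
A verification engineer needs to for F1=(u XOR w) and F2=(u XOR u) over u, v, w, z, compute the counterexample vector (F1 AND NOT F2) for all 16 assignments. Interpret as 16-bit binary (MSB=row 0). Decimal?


F1 = (u XOR w)
F2 = (u XOR u)
Counterexample to F1=>F2 is where F1=1 and F2=0.
Evaluate each row (bits = u,v,w,z, MSB first):
  row 0 [0000]: F1=0 F2=0 -> F1&~F2 -> 0
  row 1 [0001]: F1=0 F2=0 -> F1&~F2 -> 0
  row 2 [0010]: F1=1 F2=0 -> F1&~F2 -> 1
  row 3 [0011]: F1=1 F2=0 -> F1&~F2 -> 1
  row 4 [0100]: F1=0 F2=0 -> F1&~F2 -> 0
  row 5 [0101]: F1=0 F2=0 -> F1&~F2 -> 0
  row 6 [0110]: F1=1 F2=0 -> F1&~F2 -> 1
  row 7 [0111]: F1=1 F2=0 -> F1&~F2 -> 1
  row 8 [1000]: F1=1 F2=0 -> F1&~F2 -> 1
  row 9 [1001]: F1=1 F2=0 -> F1&~F2 -> 1
  row 10 [1010]: F1=0 F2=0 -> F1&~F2 -> 0
  row 11 [1011]: F1=0 F2=0 -> F1&~F2 -> 0
  row 12 [1100]: F1=1 F2=0 -> F1&~F2 -> 1
  row 13 [1101]: F1=1 F2=0 -> F1&~F2 -> 1
  row 14 [1110]: F1=0 F2=0 -> F1&~F2 -> 0
  row 15 [1111]: F1=0 F2=0 -> F1&~F2 -> 0
Full result column, 4 rows per line (u,v fixed per line; w,z runs 00..11 left to right):
  rows 0-3 [u,v=00]: 0011  = hex 3
  rows 4-7 [u,v=01]: 0011  = hex 3
  rows 8-11 [u,v=10]: 1100  = hex C
  rows 12-15 [u,v=11]: 1100  = hex C
Counterexample vector (row 0 .. row 15) = 0011001111001100
Output column grouped in 4s = 0011 0011 1100 1100 = 0x33CC
Convert to decimal digit by digit (value = value*16 + digit):
  3 -> 3
  3*16 + 3 = 51
  51*16 + 12 (C) = 828
  828*16 + 12 (C) = 13260
Decimal = 13260

13260


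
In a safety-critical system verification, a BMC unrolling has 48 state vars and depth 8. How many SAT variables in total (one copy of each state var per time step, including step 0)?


BMC unrolls to depth k, creating one copy of each state var for steps 0..k.
Step count = 8 + 1 = 9 (steps 0 through 8)
Vars per step = 48
Total = 48 * 9 = 432

432


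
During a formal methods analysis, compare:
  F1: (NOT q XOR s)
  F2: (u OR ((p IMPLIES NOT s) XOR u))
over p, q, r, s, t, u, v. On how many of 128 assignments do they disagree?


F1 = (NOT q XOR s)
F2 = (u OR ((p IMPLIES NOT s) XOR u))
Evaluate both on each of 128 rows (bits = p,q,r,s,t,u,v):
  row 0 [0000000]: F1=1 F2=1 -> 0
  row 1 [0000001]: F1=1 F2=1 -> 0
  row 2 [0000010]: F1=1 F2=1 -> 0
  row 3 [0000011]: F1=1 F2=1 -> 0
  row 4 [0000100]: F1=1 F2=1 -> 0
  (every remaining row is evaluated the same way; all 128 results are listed next)
Full result column, 8 rows per line (p,q,r,s fixed per line; t,u,v runs 000..111 left to right):
  rows 0-7 [p,q,r,s=0000]: 00000000  (ones: 0)
  rows 8-15 [p,q,r,s=0001]: 11111111  (ones: 8)
  rows 16-23 [p,q,r,s=0010]: 00000000  (ones: 0)
  rows 24-31 [p,q,r,s=0011]: 11111111  (ones: 8)
  rows 32-39 [p,q,r,s=0100]: 11111111  (ones: 8)
  rows 40-47 [p,q,r,s=0101]: 00000000  (ones: 0)
  rows 48-55 [p,q,r,s=0110]: 11111111  (ones: 8)
  rows 56-63 [p,q,r,s=0111]: 00000000  (ones: 0)
  rows 64-71 [p,q,r,s=1000]: 00000000  (ones: 0)
  rows 72-79 [p,q,r,s=1001]: 00110011  (ones: 4)
  rows 80-87 [p,q,r,s=1010]: 00000000  (ones: 0)
  rows 88-95 [p,q,r,s=1011]: 00110011  (ones: 4)
  rows 96-103 [p,q,r,s=1100]: 11111111  (ones: 8)
  rows 104-111 [p,q,r,s=1101]: 11001100  (ones: 4)
  rows 112-119 [p,q,r,s=1110]: 11111111  (ones: 8)
  rows 120-127 [p,q,r,s=1111]: 11001100  (ones: 4)
Disagreements = 0+8+0+8+8+0+8+0+0+4+0+4+8+4+8+4 = 64

64


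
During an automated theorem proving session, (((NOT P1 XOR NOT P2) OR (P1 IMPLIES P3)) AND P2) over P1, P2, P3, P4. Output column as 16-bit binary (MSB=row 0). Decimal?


Formula: (((NOT P1 XOR NOT P2) OR (P1 IMPLIES P3)) AND P2) over P1, P2, P3, P4 (16 rows)
Evaluate each row (bits = P1,P2,P3,P4, MSB first):
  row 0 [0000]: (((NOT 0 XOR NOT 0) OR (0 IMPLIES 0)) AND 0) -> 0
  row 1 [0001]: (((NOT 0 XOR NOT 0) OR (0 IMPLIES 0)) AND 0) -> 0
  row 2 [0010]: (((NOT 0 XOR NOT 0) OR (0 IMPLIES 1)) AND 0) -> 0
  row 3 [0011]: (((NOT 0 XOR NOT 0) OR (0 IMPLIES 1)) AND 0) -> 0
  row 4 [0100]: (((NOT 0 XOR NOT 1) OR (0 IMPLIES 0)) AND 1) -> 1
  row 5 [0101]: (((NOT 0 XOR NOT 1) OR (0 IMPLIES 0)) AND 1) -> 1
  row 6 [0110]: (((NOT 0 XOR NOT 1) OR (0 IMPLIES 1)) AND 1) -> 1
  row 7 [0111]: (((NOT 0 XOR NOT 1) OR (0 IMPLIES 1)) AND 1) -> 1
  row 8 [1000]: (((NOT 1 XOR NOT 0) OR (1 IMPLIES 0)) AND 0) -> 0
  row 9 [1001]: (((NOT 1 XOR NOT 0) OR (1 IMPLIES 0)) AND 0) -> 0
  row 10 [1010]: (((NOT 1 XOR NOT 0) OR (1 IMPLIES 1)) AND 0) -> 0
  row 11 [1011]: (((NOT 1 XOR NOT 0) OR (1 IMPLIES 1)) AND 0) -> 0
  row 12 [1100]: (((NOT 1 XOR NOT 1) OR (1 IMPLIES 0)) AND 1) -> 0
  row 13 [1101]: (((NOT 1 XOR NOT 1) OR (1 IMPLIES 0)) AND 1) -> 0
  row 14 [1110]: (((NOT 1 XOR NOT 1) OR (1 IMPLIES 1)) AND 1) -> 1
  row 15 [1111]: (((NOT 1 XOR NOT 1) OR (1 IMPLIES 1)) AND 1) -> 1
Full result column, 4 rows per line (P1,P2 fixed per line; P3,P4 runs 00..11 left to right):
  rows 0-3 [P1,P2=00]: 0000  = hex 0
  rows 4-7 [P1,P2=01]: 1111  = hex F
  rows 8-11 [P1,P2=10]: 0000  = hex 0
  rows 12-15 [P1,P2=11]: 0011  = hex 3
Output column (row 0 .. row 15) = 0000111100000011
Output column grouped in 4s = 0000 1111 0000 0011 = 0x0F03
Convert to decimal digit by digit (value = value*16 + digit):
  0 -> 0
  0*16 + 15 (F) = 15
  15*16 + 0 = 240
  240*16 + 3 = 3843
Decimal = 3843

3843


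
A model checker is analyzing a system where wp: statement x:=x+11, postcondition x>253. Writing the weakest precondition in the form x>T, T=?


Formula: wp(x:=E, P) = P[E/x] (substitute E for x in postcondition)
Step 1: Postcondition: x>253
Step 2: Substitute x+11 for x: x+11>253
Step 3: Solve for x: x > 253-11 = 242

242


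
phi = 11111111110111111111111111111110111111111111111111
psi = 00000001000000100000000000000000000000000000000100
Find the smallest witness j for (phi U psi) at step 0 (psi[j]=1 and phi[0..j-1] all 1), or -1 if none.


(phi U psi) at 0: need smallest j with psi[j]=1 and phi[i]=1 for all i in [0,j).
Scan from step 0:
  step 0: phi=1, psi=0 -> continue
  step 1: phi=1, psi=0 -> continue
  step 2: phi=1, psi=0 -> continue
  step 3: phi=1, psi=0 -> continue
  step 7: psi=1 and phi held for [0,7) -> witness found
Witness step = 7

7


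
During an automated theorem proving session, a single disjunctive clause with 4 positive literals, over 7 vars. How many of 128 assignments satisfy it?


Step 1: Total=2^7=128
Step 2: Unsat when all 4 false: 2^3=8
Step 3: Sat=128-8=120

120


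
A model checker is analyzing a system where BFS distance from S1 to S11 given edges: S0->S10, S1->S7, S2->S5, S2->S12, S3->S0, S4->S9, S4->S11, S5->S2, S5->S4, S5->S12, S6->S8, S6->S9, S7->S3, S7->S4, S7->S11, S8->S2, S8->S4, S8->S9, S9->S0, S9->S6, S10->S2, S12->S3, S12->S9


BFS layer-by-layer from S1:
  dist 0: {S1}
  dist 1: {S7}
  dist 2: {S3, S4, S11}
  -> S11 reached at distance 2
Shortest path length = 2

2
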